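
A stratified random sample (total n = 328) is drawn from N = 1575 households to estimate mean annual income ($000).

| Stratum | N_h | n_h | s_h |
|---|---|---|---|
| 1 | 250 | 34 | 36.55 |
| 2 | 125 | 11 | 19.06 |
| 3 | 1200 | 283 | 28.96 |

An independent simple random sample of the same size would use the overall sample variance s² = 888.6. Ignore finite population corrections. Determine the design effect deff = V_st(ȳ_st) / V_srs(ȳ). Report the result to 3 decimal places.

V̂(ȳ_st) = Σ W_h² s_h²/n_h, with W_h = N_h/N and N = 1575:
  stratum 1: (250/1575)²·36.55²/34 = 0.989953
  stratum 2: (125/1575)²·19.06²/11 = 0.208023
  stratum 3: (1200/1575)²·28.96²/283 = 1.72033
V_st = 2.91831
V_srs = s²/n = 888.6/328 = 2.70915
deff = V_st / V_srs = 2.91831/2.70915 = 1.0772

deff ≈ 1.077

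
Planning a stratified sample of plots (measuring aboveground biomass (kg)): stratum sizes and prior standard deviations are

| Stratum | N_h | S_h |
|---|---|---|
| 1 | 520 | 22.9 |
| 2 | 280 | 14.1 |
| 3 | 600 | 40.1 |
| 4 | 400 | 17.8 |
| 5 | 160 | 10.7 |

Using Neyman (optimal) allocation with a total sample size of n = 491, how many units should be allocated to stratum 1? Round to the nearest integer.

120

Neyman allocation: n_h = n · N_h S_h / Σ N_i S_i, with n = 491.
  stratum 1: N_h·S_h = 520·22.9 = 11908.00
  stratum 2: N_h·S_h = 280·14.1 = 3948.00
  stratum 3: N_h·S_h = 600·40.1 = 24060.00
  stratum 4: N_h·S_h = 400·17.8 = 7120.00
  stratum 5: N_h·S_h = 160·10.7 = 1712.00
Σ N_h S_h = 48748.00
n for stratum 1 = 491·11908.00/48748.00 = 119.940 → 120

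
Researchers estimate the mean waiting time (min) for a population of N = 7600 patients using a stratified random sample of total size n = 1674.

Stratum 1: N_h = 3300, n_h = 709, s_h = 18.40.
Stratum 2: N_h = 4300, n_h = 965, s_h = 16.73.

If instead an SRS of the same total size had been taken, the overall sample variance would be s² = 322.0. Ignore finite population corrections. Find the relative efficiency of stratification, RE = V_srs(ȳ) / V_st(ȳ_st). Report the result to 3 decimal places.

V̂(ȳ_st) = Σ W_h² s_h²/n_h, with W_h = N_h/N and N = 7600:
  stratum 1: (3300/7600)²·18.40²/709 = 0.0900306
  stratum 2: (4300/7600)²·16.73²/965 = 0.0928484
V_st = 0.182879
V_srs = s²/n = 322.0/1674 = 0.192354
Relative efficiency = V_srs / V_st = 0.192354/0.182879 = 1.0518

RE ≈ 1.052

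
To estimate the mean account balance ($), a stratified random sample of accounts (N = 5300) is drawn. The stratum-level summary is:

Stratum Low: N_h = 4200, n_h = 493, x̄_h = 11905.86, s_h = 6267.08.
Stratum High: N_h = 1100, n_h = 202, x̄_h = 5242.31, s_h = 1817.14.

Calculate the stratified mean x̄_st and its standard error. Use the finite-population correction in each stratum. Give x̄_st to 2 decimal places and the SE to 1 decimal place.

x̄_st ≈ 10522.86, SE ≈ 211.5

x̄_st = Σ W_h x̄_h = (4200·11905.86 + 1100·5242.31)/5300 = 10522.85906
V̂(x̄_st) = Σ W_h² (1 − n_h/N_h) s_h²/n_h, with W_h = N_h/N and N = 5300:
  stratum Low: (4200/5300)²·(1 − 493/4200)·6267.08²/493 = 44157.4
  stratum High: (1100/5300)²·(1 − 202/1100)·1817.14²/202 = 574.834
V̂(x̄_st) = 44732.3
SE(x̄_st) = √44732.3 = 211.5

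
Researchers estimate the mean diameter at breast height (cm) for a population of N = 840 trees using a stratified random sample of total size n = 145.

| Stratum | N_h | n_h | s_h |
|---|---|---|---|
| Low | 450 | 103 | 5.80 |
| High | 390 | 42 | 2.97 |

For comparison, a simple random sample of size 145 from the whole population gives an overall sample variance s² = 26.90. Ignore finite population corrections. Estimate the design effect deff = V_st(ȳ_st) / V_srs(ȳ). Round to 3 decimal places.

deff ≈ 0.749

V̂(ȳ_st) = Σ W_h² s_h²/n_h, with W_h = N_h/N and N = 840:
  stratum Low: (450/840)²·5.80²/103 = 0.0937314
  stratum High: (390/840)²·2.97²/42 = 0.0452725
V_st = 0.139004
V_srs = s²/n = 26.90/145 = 0.185517
deff = V_st / V_srs = 0.139004/0.185517 = 0.7493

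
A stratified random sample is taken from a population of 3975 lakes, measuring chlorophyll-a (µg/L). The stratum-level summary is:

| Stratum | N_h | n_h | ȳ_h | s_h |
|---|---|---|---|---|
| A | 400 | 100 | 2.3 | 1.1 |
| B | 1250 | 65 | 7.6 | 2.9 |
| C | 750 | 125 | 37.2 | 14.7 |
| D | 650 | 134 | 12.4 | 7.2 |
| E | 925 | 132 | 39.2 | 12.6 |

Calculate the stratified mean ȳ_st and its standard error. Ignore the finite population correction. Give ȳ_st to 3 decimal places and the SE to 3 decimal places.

ȳ_st ≈ 20.790, SE ≈ 0.387

ȳ_st = Σ W_h ȳ_h = (400·2.3 + 1250·7.6 + 750·37.2 + 650·12.4 + 925·39.2)/3975 = 20.78994
V̂(ȳ_st) = Σ W_h² s_h²/n_h, with W_h = N_h/N and N = 3975:
  stratum A: (400/3975)²·1.1²/100 = 0.000122527
  stratum B: (1250/3975)²·2.9²/65 = 0.0127946
  stratum C: (750/3975)²·14.7²/125 = 0.0615422
  stratum D: (650/3975)²·7.2²/134 = 0.0103446
  stratum E: (925/3975)²·12.6²/132 = 0.0651293
V̂(ȳ_st) = 0.149933
SE(ȳ_st) = √0.149933 = 0.387212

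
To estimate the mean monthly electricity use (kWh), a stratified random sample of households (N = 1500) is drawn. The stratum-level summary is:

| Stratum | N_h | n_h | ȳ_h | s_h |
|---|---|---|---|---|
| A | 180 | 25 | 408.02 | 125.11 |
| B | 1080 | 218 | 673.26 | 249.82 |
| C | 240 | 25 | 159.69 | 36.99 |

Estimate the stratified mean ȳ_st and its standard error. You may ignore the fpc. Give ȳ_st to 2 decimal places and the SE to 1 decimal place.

ȳ_st = Σ W_h ȳ_h = (180·408.02 + 1080·673.26 + 240·159.69)/1500 = 559.26000
V̂(ȳ_st) = Σ W_h² s_h²/n_h, with W_h = N_h/N and N = 1500:
  stratum A: (180/1500)²·125.11²/25 = 9.01585
  stratum B: (1080/1500)²·249.82²/218 = 148.41
  stratum C: (240/1500)²·36.99²/25 = 1.4011
V̂(ȳ_st) = 158.827
SE(ȳ_st) = √158.827 = 12.6027

ȳ_st ≈ 559.26, SE ≈ 12.6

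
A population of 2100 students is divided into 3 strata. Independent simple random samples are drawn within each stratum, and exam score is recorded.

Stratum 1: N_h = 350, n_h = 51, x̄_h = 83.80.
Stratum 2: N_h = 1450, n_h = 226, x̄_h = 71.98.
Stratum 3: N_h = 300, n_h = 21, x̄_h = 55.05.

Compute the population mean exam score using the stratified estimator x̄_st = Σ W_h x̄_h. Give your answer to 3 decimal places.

N = Σ N_h = 2100. Stratum weights W_h = N_h/N.
x̄_st = (350·83.80 + 1450·71.98 + 300·55.05) / 2100 = 71.53143

x̄_st ≈ 71.531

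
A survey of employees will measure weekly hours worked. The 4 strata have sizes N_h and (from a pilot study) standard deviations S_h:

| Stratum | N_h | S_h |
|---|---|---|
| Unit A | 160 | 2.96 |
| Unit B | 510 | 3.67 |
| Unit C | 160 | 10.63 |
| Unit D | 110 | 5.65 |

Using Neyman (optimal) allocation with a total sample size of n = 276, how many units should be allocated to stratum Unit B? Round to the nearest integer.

Neyman allocation: n_h = n · N_h S_h / Σ N_i S_i, with n = 276.
  stratum Unit A: N_h·S_h = 160·2.96 = 473.60
  stratum Unit B: N_h·S_h = 510·3.67 = 1871.70
  stratum Unit C: N_h·S_h = 160·10.63 = 1700.80
  stratum Unit D: N_h·S_h = 110·5.65 = 621.50
Σ N_h S_h = 4667.60
n for stratum Unit B = 276·1871.70/4667.60 = 110.676 → 111

111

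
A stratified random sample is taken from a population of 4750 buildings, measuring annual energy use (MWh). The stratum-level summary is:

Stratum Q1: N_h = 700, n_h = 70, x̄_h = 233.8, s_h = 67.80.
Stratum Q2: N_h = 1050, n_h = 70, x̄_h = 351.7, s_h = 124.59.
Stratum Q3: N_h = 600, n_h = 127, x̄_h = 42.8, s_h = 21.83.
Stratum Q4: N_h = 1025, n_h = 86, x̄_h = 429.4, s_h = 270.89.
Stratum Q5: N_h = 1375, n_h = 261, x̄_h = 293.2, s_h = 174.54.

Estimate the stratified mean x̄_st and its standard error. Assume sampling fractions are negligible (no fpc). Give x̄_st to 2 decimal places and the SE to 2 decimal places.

x̄_st = Σ W_h x̄_h = (700·233.8 + 1050·351.7 + 600·42.8 + 1025·429.4 + 1375·293.2)/4750 = 295.13895
V̂(x̄_st) = Σ W_h² s_h²/n_h, with W_h = N_h/N and N = 4750:
  stratum Q1: (700/4750)²·67.80²/70 = 1.42617
  stratum Q2: (1050/4750)²·124.59²/70 = 10.8358
  stratum Q3: (600/4750)²·21.83²/127 = 0.0598713
  stratum Q4: (1025/4750)²·270.89²/86 = 39.7327
  stratum Q5: (1375/4750)²·174.54²/261 = 9.78065
V̂(x̄_st) = 61.8351
SE(x̄_st) = √61.8351 = 7.86353

x̄_st ≈ 295.14, SE ≈ 7.86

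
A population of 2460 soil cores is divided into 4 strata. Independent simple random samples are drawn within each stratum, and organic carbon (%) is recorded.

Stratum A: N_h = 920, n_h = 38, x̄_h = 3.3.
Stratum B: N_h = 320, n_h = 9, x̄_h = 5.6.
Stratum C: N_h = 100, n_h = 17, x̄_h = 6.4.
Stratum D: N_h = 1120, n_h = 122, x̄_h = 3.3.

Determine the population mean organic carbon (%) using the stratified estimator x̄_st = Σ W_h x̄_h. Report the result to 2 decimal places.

x̄_st ≈ 3.73

N = Σ N_h = 2460. Stratum weights W_h = N_h/N.
x̄_st = (920·3.3 + 320·5.6 + 100·6.4 + 1120·3.3) / 2460 = 3.7252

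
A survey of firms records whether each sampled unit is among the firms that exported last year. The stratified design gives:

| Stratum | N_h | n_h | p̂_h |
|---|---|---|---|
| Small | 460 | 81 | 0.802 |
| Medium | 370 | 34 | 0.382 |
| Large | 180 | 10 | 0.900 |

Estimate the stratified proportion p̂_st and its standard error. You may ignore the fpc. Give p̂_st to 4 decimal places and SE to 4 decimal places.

N = 1010; stratum weights W_h = N_h/N.
p̂_st = Σ W_h p̂_h = (460·0.802 + 370·0.382 + 180·0.900)/1010 = 0.66560
V̂(p̂_st) = Σ W_h² p̂_h(1−p̂_h)/(n_h−1):
  stratum Small: (460/1010)²·0.802·0.198/80 = 0.000411739
  stratum Medium: (370/1010)²·0.382·0.618/33 = 0.00096006
  stratum Large: (180/1010)²·0.900·0.100/9 = 0.000317616
V̂(p̂_st) = 0.00168942; SE = √V̂ = 0.0411025

p̂_st ≈ 0.6656, SE ≈ 0.0411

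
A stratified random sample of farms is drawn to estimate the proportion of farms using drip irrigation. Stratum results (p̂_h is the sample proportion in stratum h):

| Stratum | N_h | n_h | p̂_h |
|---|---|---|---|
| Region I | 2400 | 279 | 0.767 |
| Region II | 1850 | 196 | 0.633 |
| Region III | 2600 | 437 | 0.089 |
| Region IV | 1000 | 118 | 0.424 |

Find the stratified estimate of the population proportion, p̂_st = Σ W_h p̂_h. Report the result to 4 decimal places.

p̂_st ≈ 0.4672

N = 7850; stratum weights W_h = N_h/N.
p̂_st = Σ W_h p̂_h = (2400·0.767 + 1850·0.633 + 2600·0.089 + 1000·0.424)/7850 = 0.46717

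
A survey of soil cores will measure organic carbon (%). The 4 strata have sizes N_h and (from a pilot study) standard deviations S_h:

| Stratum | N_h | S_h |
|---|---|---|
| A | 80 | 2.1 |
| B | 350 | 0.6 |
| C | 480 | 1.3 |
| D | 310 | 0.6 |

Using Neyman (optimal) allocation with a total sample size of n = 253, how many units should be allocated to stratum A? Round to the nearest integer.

36

Neyman allocation: n_h = n · N_h S_h / Σ N_i S_i, with n = 253.
  stratum A: N_h·S_h = 80·2.1 = 168.00
  stratum B: N_h·S_h = 350·0.6 = 210.00
  stratum C: N_h·S_h = 480·1.3 = 624.00
  stratum D: N_h·S_h = 310·0.6 = 186.00
Σ N_h S_h = 1188.00
n for stratum A = 253·168.00/1188.00 = 35.778 → 36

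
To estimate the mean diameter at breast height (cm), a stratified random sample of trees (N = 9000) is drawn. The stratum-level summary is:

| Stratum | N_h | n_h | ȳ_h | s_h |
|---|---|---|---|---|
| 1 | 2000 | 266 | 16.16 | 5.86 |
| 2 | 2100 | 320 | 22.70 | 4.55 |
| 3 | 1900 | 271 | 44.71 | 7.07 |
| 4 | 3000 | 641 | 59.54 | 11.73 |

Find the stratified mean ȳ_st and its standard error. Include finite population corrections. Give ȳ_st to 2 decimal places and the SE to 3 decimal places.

ȳ_st ≈ 38.17, SE ≈ 0.185

ȳ_st = Σ W_h ȳ_h = (2000·16.16 + 2100·22.70 + 1900·44.71 + 3000·59.54)/9000 = 38.17322
V̂(ȳ_st) = Σ W_h² (1 − n_h/N_h) s_h²/n_h, with W_h = N_h/N and N = 9000:
  stratum 1: (2000/9000)²·(1 − 266/2000)·5.86²/266 = 0.00552723
  stratum 2: (2100/9000)²·(1 − 320/2100)·4.55²/320 = 0.00298557
  stratum 3: (1900/9000)²·(1 − 271/1900)·7.07²/271 = 0.00704789
  stratum 4: (3000/9000)²·(1 − 641/3000)·11.73²/641 = 0.0187544
V̂(ȳ_st) = 0.034315
SE(ȳ_st) = √0.034315 = 0.185243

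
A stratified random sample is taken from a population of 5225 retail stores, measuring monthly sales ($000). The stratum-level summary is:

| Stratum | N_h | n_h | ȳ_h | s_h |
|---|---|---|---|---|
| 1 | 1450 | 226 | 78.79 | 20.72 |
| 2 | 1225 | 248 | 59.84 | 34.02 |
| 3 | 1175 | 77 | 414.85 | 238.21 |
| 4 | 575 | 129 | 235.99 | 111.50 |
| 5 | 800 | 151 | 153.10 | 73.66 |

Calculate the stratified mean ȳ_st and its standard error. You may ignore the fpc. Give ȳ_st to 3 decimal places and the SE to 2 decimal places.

ȳ_st ≈ 178.598, SE ≈ 6.30

ȳ_st = Σ W_h ȳ_h = (1450·78.79 + 1225·59.84 + 1175·414.85 + 575·235.99 + 800·153.10)/5225 = 178.59761
V̂(ȳ_st) = Σ W_h² s_h²/n_h, with W_h = N_h/N and N = 5225:
  stratum 1: (1450/5225)²·20.72²/226 = 0.146297
  stratum 2: (1225/5225)²·34.02²/248 = 0.256517
  stratum 3: (1175/5225)²·238.21²/77 = 37.2677
  stratum 4: (575/5225)²·111.50²/129 = 1.16714
  stratum 5: (800/5225)²·73.66²/151 = 0.842352
V̂(ȳ_st) = 39.68
SE(ȳ_st) = √39.68 = 6.29921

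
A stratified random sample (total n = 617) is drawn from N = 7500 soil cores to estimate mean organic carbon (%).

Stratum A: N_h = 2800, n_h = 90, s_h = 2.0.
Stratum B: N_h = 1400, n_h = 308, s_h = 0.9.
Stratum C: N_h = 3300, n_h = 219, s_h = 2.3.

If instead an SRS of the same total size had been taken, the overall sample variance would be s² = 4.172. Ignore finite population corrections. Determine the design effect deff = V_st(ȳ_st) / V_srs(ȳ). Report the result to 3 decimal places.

deff ≈ 1.621

V̂(ȳ_st) = Σ W_h² s_h²/n_h, with W_h = N_h/N and N = 7500:
  stratum A: (2800/7500)²·2.0²/90 = 0.00619457
  stratum B: (1400/7500)²·0.9²/308 = 9.16364e-05
  stratum C: (3300/7500)²·2.3²/219 = 0.00467646
V_st = 0.0109627
V_srs = s²/n = 4.172/617 = 0.00676175
deff = V_st / V_srs = 0.0109627/0.00676175 = 1.6213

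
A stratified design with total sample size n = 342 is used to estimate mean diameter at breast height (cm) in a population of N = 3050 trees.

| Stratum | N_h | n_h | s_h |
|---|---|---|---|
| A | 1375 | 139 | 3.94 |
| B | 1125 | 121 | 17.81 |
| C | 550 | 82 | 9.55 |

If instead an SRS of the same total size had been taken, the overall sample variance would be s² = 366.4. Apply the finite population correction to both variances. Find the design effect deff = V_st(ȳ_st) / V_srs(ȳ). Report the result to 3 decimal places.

V̂(ȳ_st) = Σ W_h² (1 − n_h/N_h) s_h²/n_h, with W_h = N_h/N and N = 3050:
  stratum A: (1375/3050)²·(1 − 139/1375)·3.94²/139 = 0.0204032
  stratum B: (1125/3050)²·(1 − 121/1125)·17.81²/121 = 0.318294
  stratum C: (550/3050)²·(1 − 82/550)·9.55²/82 = 0.0307753
V_st = 0.369473
V_srs = (1 − 342/3050)·366.4/342 = 0.951214
deff = V_st / V_srs = 0.369473/0.951214 = 0.3884

deff ≈ 0.388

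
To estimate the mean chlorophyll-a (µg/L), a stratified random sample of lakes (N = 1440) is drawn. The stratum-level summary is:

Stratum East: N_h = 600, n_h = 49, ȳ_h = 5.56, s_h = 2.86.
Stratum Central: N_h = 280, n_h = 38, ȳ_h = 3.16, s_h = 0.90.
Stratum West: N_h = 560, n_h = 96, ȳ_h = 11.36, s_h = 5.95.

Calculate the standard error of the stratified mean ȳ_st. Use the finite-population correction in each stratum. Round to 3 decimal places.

SE(ȳ_st) ≈ 0.271

V̂(ȳ_st) = Σ W_h² (1 − n_h/N_h) s_h²/n_h, with W_h = N_h/N and N = 1440:
  stratum East: (600/1440)²·(1 − 49/600)·2.86²/49 = 0.0266142
  stratum Central: (280/1440)²·(1 − 38/280)·0.90²/38 = 0.000696546
  stratum West: (560/1440)²·(1 − 96/560)·5.95²/96 = 0.0462108
V̂(ȳ_st) = 0.0735216
SE(ȳ_st) = √0.0735216 = 0.271149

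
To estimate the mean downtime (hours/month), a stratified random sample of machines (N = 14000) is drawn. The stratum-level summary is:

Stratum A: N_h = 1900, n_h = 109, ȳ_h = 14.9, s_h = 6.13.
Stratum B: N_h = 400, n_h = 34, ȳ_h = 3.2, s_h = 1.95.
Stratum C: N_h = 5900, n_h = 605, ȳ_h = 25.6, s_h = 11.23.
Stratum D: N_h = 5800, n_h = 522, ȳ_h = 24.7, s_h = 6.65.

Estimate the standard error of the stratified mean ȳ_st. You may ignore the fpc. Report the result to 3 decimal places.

V̂(ȳ_st) = Σ W_h² s_h²/n_h, with W_h = N_h/N and N = 14000:
  stratum A: (1900/14000)²·6.13²/109 = 0.00634959
  stratum B: (400/14000)²·1.95²/34 = 9.12965e-05
  stratum C: (5900/14000)²·11.23²/605 = 0.0370213
  stratum D: (5800/14000)²·6.65²/522 = 0.0145403
V̂(ȳ_st) = 0.0580025
SE(ȳ_st) = √0.0580025 = 0.240837

SE(ȳ_st) ≈ 0.241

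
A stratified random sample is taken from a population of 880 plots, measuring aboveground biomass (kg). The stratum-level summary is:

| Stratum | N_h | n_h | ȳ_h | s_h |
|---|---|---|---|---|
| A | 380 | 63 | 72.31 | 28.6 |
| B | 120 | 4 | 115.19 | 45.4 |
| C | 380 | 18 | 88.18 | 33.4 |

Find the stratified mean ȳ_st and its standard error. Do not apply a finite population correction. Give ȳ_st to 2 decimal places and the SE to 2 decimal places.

ȳ_st ≈ 85.01, SE ≈ 4.85

ȳ_st = Σ W_h ȳ_h = (380·72.31 + 120·115.19 + 380·88.18)/880 = 85.01023
V̂(ȳ_st) = Σ W_h² s_h²/n_h, with W_h = N_h/N and N = 880:
  stratum A: (380/880)²·28.6²/63 = 2.42099
  stratum B: (120/880)²·45.4²/4 = 9.58184
  stratum C: (380/880)²·33.4²/18 = 11.5564
V̂(ȳ_st) = 23.5592
SE(ȳ_st) = √23.5592 = 4.85378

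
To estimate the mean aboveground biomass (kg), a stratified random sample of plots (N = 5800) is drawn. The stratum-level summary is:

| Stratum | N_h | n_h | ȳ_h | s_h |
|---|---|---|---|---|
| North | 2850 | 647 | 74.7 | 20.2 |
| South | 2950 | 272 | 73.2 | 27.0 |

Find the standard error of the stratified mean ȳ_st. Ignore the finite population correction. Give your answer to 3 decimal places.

V̂(ȳ_st) = Σ W_h² s_h²/n_h, with W_h = N_h/N and N = 5800:
  stratum North: (2850/5800)²·20.2²/647 = 0.152276
  stratum South: (2950/5800)²·27.0²/272 = 0.693341
V̂(ȳ_st) = 0.845617
SE(ȳ_st) = √0.845617 = 0.919574

SE(ȳ_st) ≈ 0.920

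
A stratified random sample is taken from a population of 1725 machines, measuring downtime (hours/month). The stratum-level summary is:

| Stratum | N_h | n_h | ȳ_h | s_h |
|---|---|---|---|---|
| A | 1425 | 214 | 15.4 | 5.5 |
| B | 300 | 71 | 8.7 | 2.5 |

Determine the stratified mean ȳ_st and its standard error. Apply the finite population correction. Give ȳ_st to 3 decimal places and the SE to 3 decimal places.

ȳ_st ≈ 14.235, SE ≈ 0.290

ȳ_st = Σ W_h ȳ_h = (1425·15.4 + 300·8.7)/1725 = 14.23478
V̂(ȳ_st) = Σ W_h² (1 − n_h/N_h) s_h²/n_h, with W_h = N_h/N and N = 1725:
  stratum A: (1425/1725)²·(1 − 214/1425)·5.5²/214 = 0.0819771
  stratum B: (300/1725)²·(1 − 71/300)·2.5²/71 = 0.00203236
V̂(ȳ_st) = 0.0840094
SE(ȳ_st) = √0.0840094 = 0.289844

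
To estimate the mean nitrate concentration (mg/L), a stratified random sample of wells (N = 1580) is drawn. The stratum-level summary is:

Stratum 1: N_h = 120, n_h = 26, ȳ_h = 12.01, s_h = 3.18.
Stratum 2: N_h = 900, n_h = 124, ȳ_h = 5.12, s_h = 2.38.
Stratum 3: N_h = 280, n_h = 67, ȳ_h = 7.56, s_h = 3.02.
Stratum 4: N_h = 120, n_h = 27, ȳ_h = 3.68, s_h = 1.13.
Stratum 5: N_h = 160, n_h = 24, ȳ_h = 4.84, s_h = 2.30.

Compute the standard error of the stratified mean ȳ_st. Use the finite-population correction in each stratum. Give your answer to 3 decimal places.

V̂(ȳ_st) = Σ W_h² (1 − n_h/N_h) s_h²/n_h, with W_h = N_h/N and N = 1580:
  stratum 1: (120/1580)²·(1 − 26/120)·3.18²/26 = 0.00175742
  stratum 2: (900/1580)²·(1 − 124/900)·2.38²/124 = 0.0127797
  stratum 3: (280/1580)²·(1 − 67/280)·3.02²/67 = 0.00325209
  stratum 4: (120/1580)²·(1 − 27/120)·1.13²/27 = 0.000211419
  stratum 5: (160/1580)²·(1 − 24/160)·2.30²/24 = 0.00192127
V̂(ȳ_st) = 0.019922
SE(ȳ_st) = √0.019922 = 0.141145

SE(ȳ_st) ≈ 0.141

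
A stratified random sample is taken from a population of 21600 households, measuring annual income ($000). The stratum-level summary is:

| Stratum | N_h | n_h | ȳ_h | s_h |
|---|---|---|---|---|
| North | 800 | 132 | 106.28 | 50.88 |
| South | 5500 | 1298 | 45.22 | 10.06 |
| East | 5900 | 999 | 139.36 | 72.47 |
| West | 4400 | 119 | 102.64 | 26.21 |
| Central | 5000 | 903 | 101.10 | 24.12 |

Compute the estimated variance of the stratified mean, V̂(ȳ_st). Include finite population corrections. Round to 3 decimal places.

V̂(ȳ_st) ≈ 0.614

V̂(ȳ_st) = Σ W_h² (1 − n_h/N_h) s_h²/n_h, with W_h = N_h/N and N = 21600:
  stratum North: (800/21600)²·(1 − 132/800)·50.88²/132 = 0.0224636
  stratum South: (5500/21600)²·(1 − 1298/5500)·10.06²/1298 = 0.00386218
  stratum East: (5900/21600)²·(1 − 999/5900)·72.47²/999 = 0.325822
  stratum West: (4400/21600)²·(1 − 119/4400)·26.21²/119 = 0.233065
  stratum Central: (5000/21600)²·(1 − 903/5000)·24.12²/903 = 0.0282875
V̂(ȳ_st) = 0.6135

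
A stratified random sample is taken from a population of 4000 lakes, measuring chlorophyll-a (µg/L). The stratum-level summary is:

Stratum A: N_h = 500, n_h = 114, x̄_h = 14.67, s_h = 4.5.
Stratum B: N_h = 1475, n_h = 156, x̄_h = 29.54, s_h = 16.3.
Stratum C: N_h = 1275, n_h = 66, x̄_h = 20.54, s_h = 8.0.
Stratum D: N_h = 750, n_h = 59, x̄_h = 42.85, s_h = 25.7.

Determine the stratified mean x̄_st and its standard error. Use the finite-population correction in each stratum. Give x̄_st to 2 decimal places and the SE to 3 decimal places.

x̄_st = Σ W_h x̄_h = (500·14.67 + 1475·29.54 + 1275·20.54 + 750·42.85)/4000 = 27.30813
V̂(x̄_st) = Σ W_h² (1 − n_h/N_h) s_h²/n_h, with W_h = N_h/N and N = 4000:
  stratum A: (500/4000)²·(1 − 114/500)·4.5²/114 = 0.00214268
  stratum B: (1475/4000)²·(1 − 156/1475)·16.3²/156 = 0.207094
  stratum C: (1275/4000)²·(1 − 66/1275)·8.0²/66 = 0.0934227
  stratum D: (750/4000)²·(1 − 59/750)·25.7²/59 = 0.362605
V̂(x̄_st) = 0.665264
SE(x̄_st) = √0.665264 = 0.815637

x̄_st ≈ 27.31, SE ≈ 0.816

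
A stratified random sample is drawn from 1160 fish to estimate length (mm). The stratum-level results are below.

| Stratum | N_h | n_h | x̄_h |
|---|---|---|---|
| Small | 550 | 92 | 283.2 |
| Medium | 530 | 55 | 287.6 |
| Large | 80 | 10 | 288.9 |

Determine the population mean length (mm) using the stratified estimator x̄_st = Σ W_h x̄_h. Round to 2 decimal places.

N = Σ N_h = 1160. Stratum weights W_h = N_h/N.
x̄_st = (550·283.2 + 530·287.6 + 80·288.9) / 1160 = 285.6034

x̄_st ≈ 285.60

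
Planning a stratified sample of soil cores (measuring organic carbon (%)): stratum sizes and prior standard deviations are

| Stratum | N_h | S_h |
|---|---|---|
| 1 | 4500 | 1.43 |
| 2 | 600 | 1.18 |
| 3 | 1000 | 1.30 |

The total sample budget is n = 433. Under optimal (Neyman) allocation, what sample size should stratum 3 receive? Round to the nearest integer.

Neyman allocation: n_h = n · N_h S_h / Σ N_i S_i, with n = 433.
  stratum 1: N_h·S_h = 4500·1.43 = 6435.00
  stratum 2: N_h·S_h = 600·1.18 = 708.00
  stratum 3: N_h·S_h = 1000·1.30 = 1300.00
Σ N_h S_h = 8443.00
n for stratum 3 = 433·1300.00/8443.00 = 66.671 → 67

67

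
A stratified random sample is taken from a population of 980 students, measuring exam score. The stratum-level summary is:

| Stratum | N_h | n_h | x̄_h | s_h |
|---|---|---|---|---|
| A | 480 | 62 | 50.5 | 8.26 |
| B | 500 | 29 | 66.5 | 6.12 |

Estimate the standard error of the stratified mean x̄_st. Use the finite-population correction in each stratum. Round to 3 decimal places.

SE(x̄_st) ≈ 0.739

V̂(x̄_st) = Σ W_h² (1 − n_h/N_h) s_h²/n_h, with W_h = N_h/N and N = 980:
  stratum A: (480/980)²·(1 − 62/480)·8.26²/62 = 0.229897
  stratum B: (500/980)²·(1 − 29/500)·6.12²/29 = 0.316697
V̂(x̄_st) = 0.546594
SE(x̄_st) = √0.546594 = 0.73932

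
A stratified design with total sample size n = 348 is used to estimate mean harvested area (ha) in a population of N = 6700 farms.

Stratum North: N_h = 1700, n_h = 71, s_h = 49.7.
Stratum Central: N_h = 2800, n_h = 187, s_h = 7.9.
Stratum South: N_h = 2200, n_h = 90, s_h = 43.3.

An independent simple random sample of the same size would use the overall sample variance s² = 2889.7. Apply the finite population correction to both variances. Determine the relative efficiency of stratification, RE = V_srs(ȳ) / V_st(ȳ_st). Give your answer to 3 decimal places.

RE ≈ 1.808

V̂(ȳ_st) = Σ W_h² (1 − n_h/N_h) s_h²/n_h, with W_h = N_h/N and N = 6700:
  stratum North: (1700/6700)²·(1 − 71/1700)·49.7²/71 = 2.14622
  stratum Central: (2800/6700)²·(1 − 187/2800)·7.9²/187 = 0.0543952
  stratum South: (2200/6700)²·(1 − 90/2200)·43.3²/90 = 2.15421
V_st = 4.35483
V_srs = (1 − 348/6700)·2889.7/348 = 7.87244
Relative efficiency = V_srs / V_st = 7.87244/4.35483 = 1.8077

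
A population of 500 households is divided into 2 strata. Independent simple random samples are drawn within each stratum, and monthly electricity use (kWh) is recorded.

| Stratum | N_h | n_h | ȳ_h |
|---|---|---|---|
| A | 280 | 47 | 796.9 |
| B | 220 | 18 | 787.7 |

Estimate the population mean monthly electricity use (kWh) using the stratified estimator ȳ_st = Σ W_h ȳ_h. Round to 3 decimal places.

ȳ_st ≈ 792.852

N = Σ N_h = 500. Stratum weights W_h = N_h/N.
ȳ_st = (280·796.9 + 220·787.7) / 500 = 792.85200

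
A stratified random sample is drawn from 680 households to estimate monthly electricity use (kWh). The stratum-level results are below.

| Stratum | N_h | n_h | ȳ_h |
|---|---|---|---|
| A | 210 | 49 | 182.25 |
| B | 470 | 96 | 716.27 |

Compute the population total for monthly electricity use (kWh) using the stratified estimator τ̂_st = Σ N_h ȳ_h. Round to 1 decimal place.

τ̂_st = Σ N_h ȳ_h = 210·182.25 + 470·716.27 = 374919.4

τ̂_st ≈ 374919.4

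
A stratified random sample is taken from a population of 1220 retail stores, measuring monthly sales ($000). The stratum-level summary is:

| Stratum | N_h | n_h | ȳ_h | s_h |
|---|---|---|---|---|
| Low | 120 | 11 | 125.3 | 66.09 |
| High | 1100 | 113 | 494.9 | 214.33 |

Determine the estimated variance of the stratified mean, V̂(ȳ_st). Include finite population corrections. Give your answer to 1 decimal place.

V̂(ȳ_st) ≈ 300.0

V̂(ȳ_st) = Σ W_h² (1 − n_h/N_h) s_h²/n_h, with W_h = N_h/N and N = 1220:
  stratum Low: (120/1220)²·(1 − 11/120)·66.09²/11 = 3.48953
  stratum High: (1100/1220)²·(1 − 113/1100)·214.33²/113 = 296.536
V̂(ȳ_st) = 300.026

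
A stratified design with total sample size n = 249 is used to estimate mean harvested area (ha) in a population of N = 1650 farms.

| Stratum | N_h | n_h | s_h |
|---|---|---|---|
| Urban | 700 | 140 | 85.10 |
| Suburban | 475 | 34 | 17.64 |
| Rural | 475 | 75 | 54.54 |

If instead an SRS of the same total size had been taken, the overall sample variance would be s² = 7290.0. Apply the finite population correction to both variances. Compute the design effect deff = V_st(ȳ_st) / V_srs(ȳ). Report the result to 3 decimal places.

deff ≈ 0.439

V̂(ȳ_st) = Σ W_h² (1 − n_h/N_h) s_h²/n_h, with W_h = N_h/N and N = 1650:
  stratum Urban: (700/1650)²·(1 − 140/700)·85.10²/140 = 7.44816
  stratum Suburban: (475/1650)²·(1 − 34/475)·17.64²/34 = 0.704178
  stratum Rural: (475/1650)²·(1 − 75/475)·54.54²/75 = 2.76793
V_st = 10.9203
V_srs = (1 − 249/1650)·7290.0/249 = 24.8589
deff = V_st / V_srs = 10.9203/24.8589 = 0.4393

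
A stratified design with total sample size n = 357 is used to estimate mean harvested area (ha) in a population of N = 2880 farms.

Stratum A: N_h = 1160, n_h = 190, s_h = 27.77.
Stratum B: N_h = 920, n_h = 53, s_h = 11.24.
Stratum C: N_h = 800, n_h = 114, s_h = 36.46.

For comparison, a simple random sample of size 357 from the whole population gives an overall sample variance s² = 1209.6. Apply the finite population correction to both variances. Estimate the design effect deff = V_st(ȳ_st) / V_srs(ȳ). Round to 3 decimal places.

deff ≈ 0.523

V̂(ȳ_st) = Σ W_h² (1 − n_h/N_h) s_h²/n_h, with W_h = N_h/N and N = 2880:
  stratum A: (1160/2880)²·(1 − 190/1160)·27.77²/190 = 0.550608
  stratum B: (920/2880)²·(1 − 53/920)·11.24²/53 = 0.229234
  stratum C: (800/2880)²·(1 − 114/800)·36.46²/114 = 0.771539
V_st = 1.55138
V_srs = (1 − 357/2880)·1209.6/357 = 2.96824
deff = V_st / V_srs = 1.55138/2.96824 = 0.5227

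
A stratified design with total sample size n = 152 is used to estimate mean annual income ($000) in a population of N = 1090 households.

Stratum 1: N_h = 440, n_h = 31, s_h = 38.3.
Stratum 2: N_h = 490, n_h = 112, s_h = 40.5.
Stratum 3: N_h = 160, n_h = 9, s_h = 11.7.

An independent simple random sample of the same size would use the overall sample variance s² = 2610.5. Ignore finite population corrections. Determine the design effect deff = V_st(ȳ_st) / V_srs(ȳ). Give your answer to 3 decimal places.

deff ≈ 0.640

V̂(ȳ_st) = Σ W_h² s_h²/n_h, with W_h = N_h/N and N = 1090:
  stratum 1: (440/1090)²·38.3²/31 = 7.7106
  stratum 2: (490/1090)²·40.5²/112 = 2.95959
  stratum 3: (160/1090)²·11.7²/9 = 0.32773
V_st = 10.9979
V_srs = s²/n = 2610.5/152 = 17.1743
deff = V_st / V_srs = 10.9979/17.1743 = 0.6404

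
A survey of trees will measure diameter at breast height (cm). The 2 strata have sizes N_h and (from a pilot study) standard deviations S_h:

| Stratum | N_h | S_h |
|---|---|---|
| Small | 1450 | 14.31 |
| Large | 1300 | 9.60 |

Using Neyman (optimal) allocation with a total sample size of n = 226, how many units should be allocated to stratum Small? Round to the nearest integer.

Neyman allocation: n_h = n · N_h S_h / Σ N_i S_i, with n = 226.
  stratum Small: N_h·S_h = 1450·14.31 = 20749.50
  stratum Large: N_h·S_h = 1300·9.60 = 12480.00
Σ N_h S_h = 33229.50
n for stratum Small = 226·20749.50/33229.50 = 141.121 → 141

141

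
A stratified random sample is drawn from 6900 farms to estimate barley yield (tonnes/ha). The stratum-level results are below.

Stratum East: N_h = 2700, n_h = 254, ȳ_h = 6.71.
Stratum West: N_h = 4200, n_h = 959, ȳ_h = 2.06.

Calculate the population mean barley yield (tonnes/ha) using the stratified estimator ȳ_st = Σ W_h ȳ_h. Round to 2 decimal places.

N = Σ N_h = 6900. Stratum weights W_h = N_h/N.
ȳ_st = (2700·6.71 + 4200·2.06) / 6900 = 3.8796

ȳ_st ≈ 3.88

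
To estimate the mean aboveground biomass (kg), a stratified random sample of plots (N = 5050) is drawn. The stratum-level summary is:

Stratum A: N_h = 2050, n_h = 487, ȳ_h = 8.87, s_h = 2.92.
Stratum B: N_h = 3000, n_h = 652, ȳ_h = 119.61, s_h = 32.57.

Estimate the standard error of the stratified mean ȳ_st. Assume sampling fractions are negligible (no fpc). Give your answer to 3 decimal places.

V̂(ȳ_st) = Σ W_h² s_h²/n_h, with W_h = N_h/N and N = 5050:
  stratum A: (2050/5050)²·2.92²/487 = 0.00288511
  stratum B: (3000/5050)²·32.57²/652 = 0.574179
V̂(ȳ_st) = 0.577065
SE(ȳ_st) = √0.577065 = 0.759648

SE(ȳ_st) ≈ 0.760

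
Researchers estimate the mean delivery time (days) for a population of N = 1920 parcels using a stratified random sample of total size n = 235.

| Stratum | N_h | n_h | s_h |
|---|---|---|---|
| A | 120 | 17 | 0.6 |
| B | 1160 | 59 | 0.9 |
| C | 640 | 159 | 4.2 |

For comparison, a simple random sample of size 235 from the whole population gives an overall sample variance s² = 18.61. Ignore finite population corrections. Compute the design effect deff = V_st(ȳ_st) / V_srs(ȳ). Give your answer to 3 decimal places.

V̂(ȳ_st) = Σ W_h² s_h²/n_h, with W_h = N_h/N and N = 1920:
  stratum A: (120/1920)²·0.6²/17 = 8.27206e-05
  stratum B: (1160/1920)²·0.9²/59 = 0.00501126
  stratum C: (640/1920)²·4.2²/159 = 0.012327
V_st = 0.017421
V_srs = s²/n = 18.61/235 = 0.0791915
deff = V_st / V_srs = 0.017421/0.0791915 = 0.2200

deff ≈ 0.220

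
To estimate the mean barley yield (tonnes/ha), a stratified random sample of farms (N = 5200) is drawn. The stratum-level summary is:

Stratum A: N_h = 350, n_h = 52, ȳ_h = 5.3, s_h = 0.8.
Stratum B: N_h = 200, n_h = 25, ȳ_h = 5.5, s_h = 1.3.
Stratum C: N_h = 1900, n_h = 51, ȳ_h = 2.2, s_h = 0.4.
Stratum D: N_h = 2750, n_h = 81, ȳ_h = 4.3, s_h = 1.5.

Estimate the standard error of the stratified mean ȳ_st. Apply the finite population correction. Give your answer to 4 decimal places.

V̂(ȳ_st) = Σ W_h² (1 − n_h/N_h) s_h²/n_h, with W_h = N_h/N and N = 5200:
  stratum A: (350/5200)²·(1 − 52/350)·0.8²/52 = 4.74738e-05
  stratum B: (200/5200)²·(1 − 25/200)·1.3²/25 = 8.75e-05
  stratum C: (1900/5200)²·(1 − 51/1900)·0.4²/51 = 0.000407599
  stratum D: (2750/5200)²·(1 − 81/2750)·1.5²/81 = 0.00754001
V̂(ȳ_st) = 0.00808259
SE(ȳ_st) = √0.00808259 = 0.0899032

SE(ȳ_st) ≈ 0.0899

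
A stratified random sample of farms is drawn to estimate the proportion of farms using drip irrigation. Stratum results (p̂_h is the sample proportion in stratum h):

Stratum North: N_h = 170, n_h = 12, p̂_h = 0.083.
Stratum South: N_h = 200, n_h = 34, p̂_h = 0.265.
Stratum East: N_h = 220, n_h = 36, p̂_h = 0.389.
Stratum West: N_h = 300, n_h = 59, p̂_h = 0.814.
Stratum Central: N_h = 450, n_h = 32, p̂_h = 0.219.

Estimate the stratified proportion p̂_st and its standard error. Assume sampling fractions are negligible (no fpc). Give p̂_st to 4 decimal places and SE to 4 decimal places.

p̂_st ≈ 0.3697, SE ≈ 0.0343

N = 1340; stratum weights W_h = N_h/N.
p̂_st = Σ W_h p̂_h = (170·0.083 + 200·0.265 + 220·0.389 + 300·0.814 + 450·0.219)/1340 = 0.36973
V̂(p̂_st) = Σ W_h² p̂_h(1−p̂_h)/(n_h−1):
  stratum North: (170/1340)²·0.083·0.917/11 = 0.000111364
  stratum South: (200/1340)²·0.265·0.735/33 = 0.000131483
  stratum East: (220/1340)²·0.389·0.611/35 = 0.000183045
  stratum West: (300/1340)²·0.814·0.186/58 = 0.000130841
  stratum Central: (450/1340)²·0.219·0.781/31 = 0.000622227
V̂(p̂_st) = 0.00117896; SE = √V̂ = 0.034336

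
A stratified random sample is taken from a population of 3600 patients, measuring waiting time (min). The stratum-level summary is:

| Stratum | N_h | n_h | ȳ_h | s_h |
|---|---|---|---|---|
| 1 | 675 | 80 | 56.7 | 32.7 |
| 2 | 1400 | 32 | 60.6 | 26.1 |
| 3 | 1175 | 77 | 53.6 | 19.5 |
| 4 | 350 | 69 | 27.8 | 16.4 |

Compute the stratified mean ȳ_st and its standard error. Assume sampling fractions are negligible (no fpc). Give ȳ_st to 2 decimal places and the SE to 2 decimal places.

ȳ_st ≈ 54.40, SE ≈ 2.06

ȳ_st = Σ W_h ȳ_h = (675·56.7 + 1400·60.6 + 1175·53.6 + 350·27.8)/3600 = 54.39514
V̂(ȳ_st) = Σ W_h² s_h²/n_h, with W_h = N_h/N and N = 3600:
  stratum 1: (675/3600)²·32.7²/80 = 0.469903
  stratum 2: (1400/3600)²·26.1²/32 = 3.21945
  stratum 3: (1175/3600)²·19.5²/77 = 0.526077
  stratum 4: (350/3600)²·16.4²/69 = 0.0368442
V̂(ȳ_st) = 4.25228
SE(ȳ_st) = √4.25228 = 2.06211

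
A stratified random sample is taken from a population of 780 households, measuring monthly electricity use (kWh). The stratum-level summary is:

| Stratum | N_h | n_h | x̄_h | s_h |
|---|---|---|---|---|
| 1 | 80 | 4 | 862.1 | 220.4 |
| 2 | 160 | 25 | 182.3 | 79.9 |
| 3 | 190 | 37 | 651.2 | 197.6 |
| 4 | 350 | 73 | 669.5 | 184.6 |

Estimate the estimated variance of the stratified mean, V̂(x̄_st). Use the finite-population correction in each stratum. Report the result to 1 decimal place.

V̂(x̄_st) ≈ 255.2

V̂(x̄_st) = Σ W_h² (1 − n_h/N_h) s_h²/n_h, with W_h = N_h/N and N = 780:
  stratum 1: (80/780)²·(1 − 4/80)·220.4²/4 = 121.361
  stratum 2: (160/780)²·(1 − 25/160)·79.9²/25 = 9.06605
  stratum 3: (190/780)²·(1 − 37/190)·197.6²/37 = 50.4229
  stratum 4: (350/780)²·(1 − 73/350)·184.6²/73 = 74.3874
V̂(x̄_st) = 255.237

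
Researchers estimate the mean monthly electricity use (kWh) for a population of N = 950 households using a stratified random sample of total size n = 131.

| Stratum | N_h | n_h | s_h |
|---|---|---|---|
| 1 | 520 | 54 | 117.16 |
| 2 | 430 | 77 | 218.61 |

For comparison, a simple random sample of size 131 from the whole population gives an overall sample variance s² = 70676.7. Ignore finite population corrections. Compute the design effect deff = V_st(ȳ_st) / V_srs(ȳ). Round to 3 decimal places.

V̂(ȳ_st) = Σ W_h² s_h²/n_h, with W_h = N_h/N and N = 950:
  stratum 1: (520/950)²·117.16²/54 = 76.1596
  stratum 2: (430/950)²·218.61²/77 = 127.157
V_st = 203.316
V_srs = s²/n = 70676.7/131 = 539.517
deff = V_st / V_srs = 203.316/539.517 = 0.3768

deff ≈ 0.377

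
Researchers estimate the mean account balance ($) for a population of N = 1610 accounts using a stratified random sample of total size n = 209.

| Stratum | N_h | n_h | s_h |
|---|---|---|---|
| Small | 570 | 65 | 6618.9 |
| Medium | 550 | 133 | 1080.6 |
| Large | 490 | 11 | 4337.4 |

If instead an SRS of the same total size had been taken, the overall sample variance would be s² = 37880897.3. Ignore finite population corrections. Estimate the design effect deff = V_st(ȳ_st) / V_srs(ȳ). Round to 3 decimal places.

V̂(ȳ_st) = Σ W_h² s_h²/n_h, with W_h = N_h/N and N = 1610:
  stratum Small: (570/1610)²·6618.9²/65 = 84480.5
  stratum Medium: (550/1610)²·1080.6²/133 = 1024.59
  stratum Large: (490/1610)²·4337.4²/11 = 158419
V_st = 243924
V_srs = s²/n = 37880897.3/209 = 181248
deff = V_st / V_srs = 243924/181248 = 1.3458

deff ≈ 1.346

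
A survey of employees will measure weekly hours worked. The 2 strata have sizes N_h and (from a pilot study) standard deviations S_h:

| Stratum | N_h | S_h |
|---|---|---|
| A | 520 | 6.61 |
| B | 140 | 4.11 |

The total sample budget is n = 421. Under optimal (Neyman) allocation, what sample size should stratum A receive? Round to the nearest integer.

361

Neyman allocation: n_h = n · N_h S_h / Σ N_i S_i, with n = 421.
  stratum A: N_h·S_h = 520·6.61 = 3437.20
  stratum B: N_h·S_h = 140·4.11 = 575.40
Σ N_h S_h = 4012.60
n for stratum A = 421·3437.20/4012.60 = 360.629 → 361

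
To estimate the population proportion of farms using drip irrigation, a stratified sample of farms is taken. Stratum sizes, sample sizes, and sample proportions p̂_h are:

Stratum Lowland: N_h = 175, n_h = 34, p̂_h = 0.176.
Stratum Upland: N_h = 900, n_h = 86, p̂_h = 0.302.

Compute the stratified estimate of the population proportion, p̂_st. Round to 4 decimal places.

p̂_st ≈ 0.2815

N = 1075; stratum weights W_h = N_h/N.
p̂_st = Σ W_h p̂_h = (175·0.176 + 900·0.302)/1075 = 0.28149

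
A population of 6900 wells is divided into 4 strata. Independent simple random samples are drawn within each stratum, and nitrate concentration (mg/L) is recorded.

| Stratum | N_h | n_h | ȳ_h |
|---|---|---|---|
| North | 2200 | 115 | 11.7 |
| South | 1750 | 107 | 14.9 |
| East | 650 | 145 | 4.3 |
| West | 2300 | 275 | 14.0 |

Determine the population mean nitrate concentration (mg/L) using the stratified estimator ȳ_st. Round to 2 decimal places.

ȳ_st ≈ 12.58

N = Σ N_h = 6900. Stratum weights W_h = N_h/N.
ȳ_st = (2200·11.7 + 1750·14.9 + 650·4.3 + 2300·14.0) / 6900 = 12.5812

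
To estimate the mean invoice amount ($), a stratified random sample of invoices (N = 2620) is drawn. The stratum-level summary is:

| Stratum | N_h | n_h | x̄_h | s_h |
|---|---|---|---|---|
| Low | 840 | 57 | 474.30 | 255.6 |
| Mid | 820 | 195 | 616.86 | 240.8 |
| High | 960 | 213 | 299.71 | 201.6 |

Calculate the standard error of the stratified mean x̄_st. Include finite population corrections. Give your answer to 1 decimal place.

SE(x̄_st) ≈ 12.3

V̂(x̄_st) = Σ W_h² (1 − n_h/N_h) s_h²/n_h, with W_h = N_h/N and N = 2620:
  stratum Low: (840/2620)²·(1 − 57/840)·255.6²/57 = 109.821
  stratum Mid: (820/2620)²·(1 − 195/820)·240.8²/195 = 22.2009
  stratum High: (960/2620)²·(1 − 213/960)·201.6²/213 = 19.9338
V̂(x̄_st) = 151.956
SE(x̄_st) = √151.956 = 12.327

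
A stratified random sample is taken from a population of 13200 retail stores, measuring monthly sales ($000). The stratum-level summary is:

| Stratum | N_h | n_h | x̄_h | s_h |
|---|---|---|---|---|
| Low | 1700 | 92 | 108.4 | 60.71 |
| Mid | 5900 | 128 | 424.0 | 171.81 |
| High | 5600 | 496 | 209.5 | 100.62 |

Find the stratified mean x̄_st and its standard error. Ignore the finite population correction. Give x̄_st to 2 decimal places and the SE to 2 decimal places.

x̄_st ≈ 292.35, SE ≈ 7.10

x̄_st = Σ W_h x̄_h = (1700·108.4 + 5900·424.0 + 5600·209.5)/13200 = 292.35455
V̂(x̄_st) = Σ W_h² s_h²/n_h, with W_h = N_h/N and N = 13200:
  stratum Low: (1700/13200)²·60.71²/92 = 0.664481
  stratum Mid: (5900/13200)²·171.81²/128 = 46.0726
  stratum High: (5600/13200)²·100.62²/496 = 3.6738
V̂(x̄_st) = 50.4109
SE(x̄_st) = √50.4109 = 7.10006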